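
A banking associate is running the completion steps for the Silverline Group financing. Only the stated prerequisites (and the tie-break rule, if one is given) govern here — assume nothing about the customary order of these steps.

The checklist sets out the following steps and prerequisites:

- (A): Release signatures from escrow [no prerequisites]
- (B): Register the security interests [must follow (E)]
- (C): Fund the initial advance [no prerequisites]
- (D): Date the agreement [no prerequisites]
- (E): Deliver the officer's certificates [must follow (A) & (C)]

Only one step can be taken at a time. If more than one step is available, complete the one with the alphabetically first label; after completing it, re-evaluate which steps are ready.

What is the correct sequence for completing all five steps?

(A), (C) and (D) have no prerequisites; (A) has the earlier label, so (A) is first.
(C) and (D) are both available; (C) has the earlier label → (C).
Now (D) and (E) have their prerequisites met. (D) has the earlier label, so (D) next.
(E) needed (A) and (C), now all done → (E).
(B) needed (E), now all done → (B).

(A) → (C) → (D) → (E) → (B)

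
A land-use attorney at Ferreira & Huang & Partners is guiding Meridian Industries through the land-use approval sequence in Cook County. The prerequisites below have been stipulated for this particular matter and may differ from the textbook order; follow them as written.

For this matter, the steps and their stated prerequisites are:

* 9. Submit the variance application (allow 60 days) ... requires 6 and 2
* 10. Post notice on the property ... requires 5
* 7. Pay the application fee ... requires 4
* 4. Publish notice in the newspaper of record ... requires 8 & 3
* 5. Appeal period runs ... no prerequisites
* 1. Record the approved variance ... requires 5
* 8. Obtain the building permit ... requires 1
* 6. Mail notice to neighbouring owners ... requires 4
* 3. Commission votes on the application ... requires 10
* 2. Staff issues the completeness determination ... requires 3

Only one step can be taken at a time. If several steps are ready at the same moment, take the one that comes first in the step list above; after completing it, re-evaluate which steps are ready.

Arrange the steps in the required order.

Only 5 has no prerequisites, so it is first.
10 and 1 are both available; 10 is listed earlier → 10.
Now 1 and 3 have their prerequisites met. 1 is listed earlier, so 1 next.
8 now also ready, so the ready set is {8, 3}; 8 is listed earlier → 8.
3 needed 10, now all done → 3.
Ready: 4 and 2. 4 is listed earlier → 4.
Ready: 7, 6 and 2. 7 is listed earlier → 7.
Now 6 and 2 have their prerequisites met. 6 is listed earlier, so 6 next.
2 is the only step now ready → 2.
9 is the only step now ready → 9.

5 10 1 8 3 4 7 6 2 9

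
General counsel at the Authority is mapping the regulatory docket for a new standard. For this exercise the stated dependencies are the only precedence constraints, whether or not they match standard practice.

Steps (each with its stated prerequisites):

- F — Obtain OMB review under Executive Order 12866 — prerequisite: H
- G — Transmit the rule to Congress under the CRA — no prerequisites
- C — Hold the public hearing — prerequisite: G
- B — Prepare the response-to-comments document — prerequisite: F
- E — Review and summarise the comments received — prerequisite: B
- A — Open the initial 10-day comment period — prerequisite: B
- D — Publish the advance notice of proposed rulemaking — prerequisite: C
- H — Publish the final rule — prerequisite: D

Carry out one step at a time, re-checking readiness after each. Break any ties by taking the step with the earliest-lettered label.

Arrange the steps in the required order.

G C D H F B A E

G is the only step with nothing outstanding, so it goes first.
C needed G, now all done → C.
D needed C, now all done → D.
H needed D, now all done → H.
That leaves F as the only ready step → F.
B needed F, now all done → B.
A and E are both available; A has the earlier label → A.
Next only E has its prerequisites met → E.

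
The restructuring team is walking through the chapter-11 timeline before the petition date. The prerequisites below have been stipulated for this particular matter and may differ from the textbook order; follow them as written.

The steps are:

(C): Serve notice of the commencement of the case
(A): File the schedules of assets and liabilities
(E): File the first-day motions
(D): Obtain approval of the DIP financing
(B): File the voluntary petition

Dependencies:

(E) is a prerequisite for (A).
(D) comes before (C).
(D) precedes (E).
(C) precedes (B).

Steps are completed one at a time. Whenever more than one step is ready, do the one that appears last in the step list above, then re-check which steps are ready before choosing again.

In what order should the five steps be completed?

(D) → (E) → (A) → (C) → (B)

(D) is the only step with nothing outstanding, so it goes first.
Now (E) and (C) have their prerequisites met. (E) is listed later, so (E) next.
(A) now also ready, so the ready set is {(A), (C)}; (A) is listed later → (A).
(C) is the only step now ready → (C).
Next only (B) has its prerequisites met → (B).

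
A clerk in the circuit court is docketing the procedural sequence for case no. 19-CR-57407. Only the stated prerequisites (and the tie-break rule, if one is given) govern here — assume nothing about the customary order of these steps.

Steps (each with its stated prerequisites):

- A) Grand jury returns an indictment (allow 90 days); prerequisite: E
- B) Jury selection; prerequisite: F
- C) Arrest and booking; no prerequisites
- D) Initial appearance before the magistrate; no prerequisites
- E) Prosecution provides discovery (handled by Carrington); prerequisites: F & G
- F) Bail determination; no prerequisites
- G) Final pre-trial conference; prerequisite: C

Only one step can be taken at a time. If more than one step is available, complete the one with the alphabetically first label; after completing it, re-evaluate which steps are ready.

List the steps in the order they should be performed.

C, D, F, B, G, E, A

C, D and F have no prerequisites; C has the earlier label, so C is first.
Now D, F and G have their prerequisites met. D has the earlier label, so D next.
Now F and G have their prerequisites met. F has the earlier label, so F next.
Now B and G have their prerequisites met. B has the earlier label, so B next.
G needed C, now all done → G.
Next only E has its prerequisites met → E.
That leaves A as the only ready step → A.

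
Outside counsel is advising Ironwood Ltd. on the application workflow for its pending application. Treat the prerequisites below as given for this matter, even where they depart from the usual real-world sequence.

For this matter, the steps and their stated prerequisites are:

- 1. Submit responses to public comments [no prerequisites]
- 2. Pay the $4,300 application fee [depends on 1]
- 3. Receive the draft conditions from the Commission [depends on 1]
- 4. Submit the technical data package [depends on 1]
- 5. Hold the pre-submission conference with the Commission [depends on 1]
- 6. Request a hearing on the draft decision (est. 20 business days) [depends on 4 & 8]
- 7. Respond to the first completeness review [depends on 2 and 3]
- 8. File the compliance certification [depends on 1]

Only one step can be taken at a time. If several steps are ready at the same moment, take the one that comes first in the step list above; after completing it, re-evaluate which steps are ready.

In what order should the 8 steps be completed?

1 2 3 4 5 7 8 6

1 has no prerequisites → 1 first.
2, 3, 4, 5 and 8 are all available; 2 is listed earlier → 2.
3, 4, 5 and 8 are all available; 3 is listed earlier → 3.
Ready: 4, 5, 7 and 8. 4 is listed earlier → 4.
Now 5, 7 and 8 have their prerequisites met. 5 is listed earlier, so 5 next.
Now 7 and 8 have their prerequisites met. 7 is listed earlier, so 7 next.
That leaves 8 as the only ready step → 8.
Next only 6 has its prerequisites met → 6.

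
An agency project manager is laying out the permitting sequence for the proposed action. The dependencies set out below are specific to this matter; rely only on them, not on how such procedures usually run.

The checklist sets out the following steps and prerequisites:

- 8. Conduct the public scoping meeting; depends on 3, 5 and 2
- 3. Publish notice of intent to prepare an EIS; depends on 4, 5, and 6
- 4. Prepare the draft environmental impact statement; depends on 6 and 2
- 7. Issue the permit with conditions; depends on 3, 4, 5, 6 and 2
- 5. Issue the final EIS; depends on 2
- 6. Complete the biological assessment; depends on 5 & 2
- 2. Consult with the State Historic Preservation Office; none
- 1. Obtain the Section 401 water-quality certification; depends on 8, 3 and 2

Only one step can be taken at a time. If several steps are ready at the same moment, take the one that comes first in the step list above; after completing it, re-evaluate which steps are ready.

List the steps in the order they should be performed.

2 is the only step with nothing outstanding, so it goes first.
5 is the only step now ready → 5.
6 needed 5 and 2, now all done → 6.
Next only 4 has its prerequisites met → 4.
Next only 3 has its prerequisites met → 3.
8 and 7 are both available; 8 is listed earlier → 8.
Ready: 7 and 1. 7 is listed earlier → 7.
1 is the only step now ready → 1.

2, 5, 6, 4, 3, 8, 7, 1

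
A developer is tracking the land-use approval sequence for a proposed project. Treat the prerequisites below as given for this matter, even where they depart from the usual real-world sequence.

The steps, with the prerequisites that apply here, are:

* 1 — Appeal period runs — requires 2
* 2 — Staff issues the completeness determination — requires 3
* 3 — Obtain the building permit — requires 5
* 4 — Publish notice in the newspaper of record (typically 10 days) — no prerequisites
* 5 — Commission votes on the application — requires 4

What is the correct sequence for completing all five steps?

4, 5, 3, 2, 1

4 has no prerequisites → 4 first.
5 needed 4, now all done → 5.
3 needed 5, now all done → 3.
That leaves 2 as the only ready step → 2.
1 needed 2, now all done → 1.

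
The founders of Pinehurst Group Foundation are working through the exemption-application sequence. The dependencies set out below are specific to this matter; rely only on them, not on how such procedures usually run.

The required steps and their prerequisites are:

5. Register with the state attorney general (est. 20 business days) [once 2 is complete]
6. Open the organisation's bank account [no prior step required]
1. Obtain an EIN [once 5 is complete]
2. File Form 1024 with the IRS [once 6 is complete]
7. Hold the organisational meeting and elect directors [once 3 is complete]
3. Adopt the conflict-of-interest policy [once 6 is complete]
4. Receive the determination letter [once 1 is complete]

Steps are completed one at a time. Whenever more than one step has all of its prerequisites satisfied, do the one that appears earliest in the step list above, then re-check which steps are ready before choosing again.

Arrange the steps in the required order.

Only 6 has no prerequisites, so it is first.
Now 2 and 3 have their prerequisites met. 2 is listed earlier, so 2 next.
Now 5 and 3 have their prerequisites met. 5 is listed earlier, so 5 next.
1 now also ready, so the ready set is {1, 3}; 1 is listed earlier → 1.
Now 3 and 4 have their prerequisites met. 3 is listed earlier, so 3 next.
7 now also ready, so the ready set is {7, 4}; 7 is listed earlier → 7.
4 needed 1, now all done → 4.

6 2 5 1 3 7 4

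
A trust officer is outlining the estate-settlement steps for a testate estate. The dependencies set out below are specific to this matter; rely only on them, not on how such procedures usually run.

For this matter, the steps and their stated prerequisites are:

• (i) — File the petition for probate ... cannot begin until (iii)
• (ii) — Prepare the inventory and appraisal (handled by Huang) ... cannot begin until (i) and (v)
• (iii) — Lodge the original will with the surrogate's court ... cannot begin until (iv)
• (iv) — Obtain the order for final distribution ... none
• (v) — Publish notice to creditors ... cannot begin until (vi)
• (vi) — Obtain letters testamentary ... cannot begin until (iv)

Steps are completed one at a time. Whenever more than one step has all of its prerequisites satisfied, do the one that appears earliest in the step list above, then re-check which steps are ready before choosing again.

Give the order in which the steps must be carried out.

(iv), (iii), (i), (vi), (v), (ii)

(iv) has no prerequisites → (iv) first.
Ready: (iii) and (vi). (iii) is listed earlier → (iii).
(i) now also ready, so the ready set is {(i), (vi)}; (i) is listed earlier → (i).
(vi) needed (iv), now all done → (vi).
(v) needed (vi), now all done → (v).
That leaves (ii) as the only ready step → (ii).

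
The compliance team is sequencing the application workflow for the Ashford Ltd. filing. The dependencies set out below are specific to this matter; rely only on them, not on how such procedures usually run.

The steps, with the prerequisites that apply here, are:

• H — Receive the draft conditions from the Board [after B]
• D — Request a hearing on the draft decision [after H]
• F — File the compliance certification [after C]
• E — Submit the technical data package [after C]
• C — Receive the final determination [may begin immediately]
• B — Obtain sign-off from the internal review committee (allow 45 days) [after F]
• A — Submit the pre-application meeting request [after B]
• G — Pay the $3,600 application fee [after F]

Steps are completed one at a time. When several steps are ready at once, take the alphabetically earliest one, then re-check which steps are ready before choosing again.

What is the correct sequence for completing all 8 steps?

C is the only step with nothing outstanding, so it goes first.
Now E and F have their prerequisites met. E has the earlier label, so E next.
F is the only step now ready → F.
Now B and G have their prerequisites met. B has the earlier label, so B next.
A and H now also ready, so the ready set is {A, G, H}; A has the earlier label → A.
Now G and H have their prerequisites met. G has the earlier label, so G next.
H needed B, now all done → H.
That leaves D as the only ready step → D.

C, E, F, B, A, G, H, D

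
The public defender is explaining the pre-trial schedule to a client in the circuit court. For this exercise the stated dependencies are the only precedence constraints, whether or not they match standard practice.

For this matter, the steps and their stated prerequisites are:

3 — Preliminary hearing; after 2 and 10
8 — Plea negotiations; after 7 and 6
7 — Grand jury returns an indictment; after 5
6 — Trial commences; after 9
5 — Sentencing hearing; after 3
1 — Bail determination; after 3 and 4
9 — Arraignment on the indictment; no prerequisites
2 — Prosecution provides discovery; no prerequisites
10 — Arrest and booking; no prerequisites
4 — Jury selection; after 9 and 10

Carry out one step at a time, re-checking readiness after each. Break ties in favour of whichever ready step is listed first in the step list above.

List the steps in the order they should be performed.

9, 6, 2, 10, 3, 5, 7, 8, 4, 1

Nothing is required for 9, 2 and 10. 9 is listed earlier → 9 first.
6, 2 and 10 are all available; 6 is listed earlier → 6.
2 and 10 are both available; 2 is listed earlier → 2.
Next only 10 has its prerequisites met → 10.
3 and 4 are both available; 3 is listed earlier → 3.
Ready: 5 and 4. 5 is listed earlier → 5.
7 and 4 are both available; 7 is listed earlier → 7.
Ready: 8 and 4. 8 is listed earlier → 8.
That leaves 4 as the only ready step → 4.
1 is the only step now ready → 1.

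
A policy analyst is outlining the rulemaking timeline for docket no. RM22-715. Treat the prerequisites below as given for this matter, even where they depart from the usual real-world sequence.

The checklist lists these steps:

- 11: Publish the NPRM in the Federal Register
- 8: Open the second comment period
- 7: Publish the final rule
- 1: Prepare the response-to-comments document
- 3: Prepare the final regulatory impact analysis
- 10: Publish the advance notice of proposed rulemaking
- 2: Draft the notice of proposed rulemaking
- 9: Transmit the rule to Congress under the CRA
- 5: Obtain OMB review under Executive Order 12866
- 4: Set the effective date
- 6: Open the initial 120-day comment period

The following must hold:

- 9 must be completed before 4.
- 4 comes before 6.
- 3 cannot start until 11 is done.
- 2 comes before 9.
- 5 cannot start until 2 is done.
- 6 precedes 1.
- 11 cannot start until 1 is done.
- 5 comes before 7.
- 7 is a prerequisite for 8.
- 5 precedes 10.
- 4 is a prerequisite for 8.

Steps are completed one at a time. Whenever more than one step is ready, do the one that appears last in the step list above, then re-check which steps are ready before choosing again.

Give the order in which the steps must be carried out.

Only 2 has no prerequisites, so it is first.
Ready: 5 and 9. 5 is listed later → 5.
Now 9, 10 and 7 have their prerequisites met. 9 is listed later, so 9 next.
4 now also ready, so the ready set is {4, 10, 7}; 4 is listed later → 4.
Ready: 6, 10 and 7. 6 is listed later → 6.
10, 1 and 7 are all available; 10 is listed later → 10.
Ready: 1 and 7. 1 is listed later → 1.
7 and 11 are both available; 7 is listed later → 7.
Now 8 and 11 have their prerequisites met. 8 is listed later, so 8 next.
Next only 11 has its prerequisites met → 11.
3 needed 11, now all done → 3.

2, 5, 9, 4, 6, 10, 1, 7, 8, 11, 3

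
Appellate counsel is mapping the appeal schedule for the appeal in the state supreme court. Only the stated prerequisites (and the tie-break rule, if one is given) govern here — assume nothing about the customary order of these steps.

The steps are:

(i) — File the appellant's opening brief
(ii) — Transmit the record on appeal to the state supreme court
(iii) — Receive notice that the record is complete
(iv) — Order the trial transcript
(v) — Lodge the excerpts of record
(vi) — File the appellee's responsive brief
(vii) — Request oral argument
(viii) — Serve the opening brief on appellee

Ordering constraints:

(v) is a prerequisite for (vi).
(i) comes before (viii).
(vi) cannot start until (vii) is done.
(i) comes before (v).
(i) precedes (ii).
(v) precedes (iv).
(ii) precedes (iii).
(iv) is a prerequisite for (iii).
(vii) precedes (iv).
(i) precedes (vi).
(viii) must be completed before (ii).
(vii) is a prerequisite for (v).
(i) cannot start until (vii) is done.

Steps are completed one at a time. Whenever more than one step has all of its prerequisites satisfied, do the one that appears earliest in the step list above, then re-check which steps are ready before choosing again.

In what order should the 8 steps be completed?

(vii) → (i) → (v) → (iv) → (vi) → (viii) → (ii) → (iii)

Only (vii) has no prerequisites, so it is first.
That leaves (i) as the only ready step → (i).
Now (v) and (viii) have their prerequisites met. (v) is listed earlier, so (v) next.
(iv) and (vi) now also ready, so the ready set is {(iv), (vi), (viii)}; (iv) is listed earlier → (iv).
(vi) and (viii) are both available; (vi) is listed earlier → (vi).
(viii) needed (i), now all done → (viii).
(ii) needed (i) and (viii), now all done → (ii).
That leaves (iii) as the only ready step → (iii).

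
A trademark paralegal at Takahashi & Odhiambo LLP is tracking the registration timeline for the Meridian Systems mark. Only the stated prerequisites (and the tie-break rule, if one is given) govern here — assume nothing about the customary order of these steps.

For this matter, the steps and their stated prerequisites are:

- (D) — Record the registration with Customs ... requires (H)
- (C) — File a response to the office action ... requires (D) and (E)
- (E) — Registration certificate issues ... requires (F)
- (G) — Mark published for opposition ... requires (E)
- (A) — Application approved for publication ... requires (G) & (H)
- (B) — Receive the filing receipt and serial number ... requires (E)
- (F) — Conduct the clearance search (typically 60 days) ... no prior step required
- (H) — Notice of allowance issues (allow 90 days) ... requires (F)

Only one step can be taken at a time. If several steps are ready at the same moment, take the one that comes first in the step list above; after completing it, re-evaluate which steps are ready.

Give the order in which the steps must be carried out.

(F), (E), (G), (B), (H), (D), (C), (A)

(F) is the only step with nothing outstanding, so it goes first.
Ready: (E) and (H). (E) is listed earlier → (E).
(G) and (B) now also ready, so the ready set is {(G), (B), (H)}; (G) is listed earlier → (G).
(B) and (H) are both available; (B) is listed earlier → (B).
Next only (H) has its prerequisites met → (H).
(D) and (A) are both available; (D) is listed earlier → (D).
(C) now also ready, so the ready set is {(C), (A)}; (C) is listed earlier → (C).
(A) is the only step now ready → (A).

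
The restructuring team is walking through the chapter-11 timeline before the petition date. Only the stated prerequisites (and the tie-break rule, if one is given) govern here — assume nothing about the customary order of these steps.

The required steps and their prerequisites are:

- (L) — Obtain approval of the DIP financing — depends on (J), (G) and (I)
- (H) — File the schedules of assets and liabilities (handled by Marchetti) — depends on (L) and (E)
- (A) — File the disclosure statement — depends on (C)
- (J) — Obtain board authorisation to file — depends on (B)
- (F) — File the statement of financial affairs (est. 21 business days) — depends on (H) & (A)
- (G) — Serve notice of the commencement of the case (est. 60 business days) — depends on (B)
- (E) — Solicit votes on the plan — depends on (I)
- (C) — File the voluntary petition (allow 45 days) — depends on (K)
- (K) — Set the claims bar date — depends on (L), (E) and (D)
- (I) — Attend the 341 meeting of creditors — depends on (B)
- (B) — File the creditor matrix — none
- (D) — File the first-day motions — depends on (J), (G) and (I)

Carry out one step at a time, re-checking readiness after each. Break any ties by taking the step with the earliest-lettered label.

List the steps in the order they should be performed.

Only (B) has no prerequisites, so it is first.
(G), (I) and (J) are all available; (G) has the earlier label → (G).
Now (I) and (J) have their prerequisites met. (I) has the earlier label, so (I) next.
(E) now also ready, so the ready set is {(E), (J)}; (E) has the earlier label → (E).
(J) needed (B), now all done → (J).
(D) and (L) are both available; (D) has the earlier label → (D).
(L) needed (G), (I) and (J), now all done → (L).
(H) and (K) are both available; (H) has the earlier label → (H).
(K) is the only step now ready → (K).
(C) needed (K), now all done → (C).
(A) needed (C), now all done → (A).
(F) needed (A) and (H), now all done → (F).

(B), (G), (I), (E), (J), (D), (L), (H), (K), (C), (A), (F)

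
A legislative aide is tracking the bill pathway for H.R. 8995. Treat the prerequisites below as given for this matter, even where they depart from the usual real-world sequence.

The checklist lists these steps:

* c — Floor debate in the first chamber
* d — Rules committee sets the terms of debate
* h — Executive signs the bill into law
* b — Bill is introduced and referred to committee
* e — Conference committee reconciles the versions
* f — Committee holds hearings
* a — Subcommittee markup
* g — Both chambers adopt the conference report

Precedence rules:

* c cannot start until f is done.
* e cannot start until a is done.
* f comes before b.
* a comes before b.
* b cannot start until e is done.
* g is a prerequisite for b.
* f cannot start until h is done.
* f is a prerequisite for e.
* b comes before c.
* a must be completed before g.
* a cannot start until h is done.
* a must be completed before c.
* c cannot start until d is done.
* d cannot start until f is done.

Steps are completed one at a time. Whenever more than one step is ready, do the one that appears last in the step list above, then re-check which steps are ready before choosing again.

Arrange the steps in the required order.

h, a, g, f, e, b, d, c

h has no prerequisites → h first.
Now a and f have their prerequisites met. a is listed later, so a next.
g and f are both available; g is listed later → g.
f is the only step now ready → f.
Ready: e and d. e is listed later → e.
Ready: b and d. b is listed later → b.
That leaves d as the only ready step → d.
That leaves c as the only ready step → c.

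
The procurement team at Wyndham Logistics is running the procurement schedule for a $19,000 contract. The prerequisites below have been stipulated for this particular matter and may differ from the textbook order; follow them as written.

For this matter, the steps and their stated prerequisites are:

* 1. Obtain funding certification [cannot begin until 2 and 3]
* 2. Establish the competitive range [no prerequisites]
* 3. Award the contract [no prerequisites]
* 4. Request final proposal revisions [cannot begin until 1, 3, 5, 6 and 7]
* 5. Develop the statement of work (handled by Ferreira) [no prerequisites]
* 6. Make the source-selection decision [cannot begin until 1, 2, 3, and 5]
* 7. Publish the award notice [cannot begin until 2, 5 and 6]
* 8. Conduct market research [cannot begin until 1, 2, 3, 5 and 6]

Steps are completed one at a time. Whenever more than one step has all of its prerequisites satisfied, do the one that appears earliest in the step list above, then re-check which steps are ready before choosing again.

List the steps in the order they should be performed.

2, 3 and 5 have no prerequisites; 2 is listed earlier, so 2 is first.
Ready: 3 and 5. 3 is listed earlier → 3.
1 now also ready, so the ready set is {1, 5}; 1 is listed earlier → 1.
Next only 5 has its prerequisites met → 5.
6 is the only step now ready → 6.
Now 7 and 8 have their prerequisites met. 7 is listed earlier, so 7 next.
4 now also ready, so the ready set is {4, 8}; 4 is listed earlier → 4.
Next only 8 has its prerequisites met → 8.

2, 3, 1, 5, 6, 7, 4, 8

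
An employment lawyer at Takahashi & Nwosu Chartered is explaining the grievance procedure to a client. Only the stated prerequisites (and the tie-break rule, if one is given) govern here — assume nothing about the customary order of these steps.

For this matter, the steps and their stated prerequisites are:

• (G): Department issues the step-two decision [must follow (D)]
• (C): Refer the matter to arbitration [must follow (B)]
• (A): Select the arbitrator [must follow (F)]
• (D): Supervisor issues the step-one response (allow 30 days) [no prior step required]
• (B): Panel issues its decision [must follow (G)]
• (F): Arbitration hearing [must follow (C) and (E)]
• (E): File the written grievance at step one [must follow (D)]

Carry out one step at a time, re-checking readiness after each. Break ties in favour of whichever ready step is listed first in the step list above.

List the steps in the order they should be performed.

(D) → (G) → (B) → (C) → (E) → (F) → (A)

(D) is the only step with nothing outstanding, so it goes first.
Ready: (G) and (E). (G) is listed earlier → (G).
Ready: (B) and (E). (B) is listed earlier → (B).
(C) now also ready, so the ready set is {(C), (E)}; (C) is listed earlier → (C).
That leaves (E) as the only ready step → (E).
That leaves (F) as the only ready step → (F).
(A) needed (F), now all done → (A).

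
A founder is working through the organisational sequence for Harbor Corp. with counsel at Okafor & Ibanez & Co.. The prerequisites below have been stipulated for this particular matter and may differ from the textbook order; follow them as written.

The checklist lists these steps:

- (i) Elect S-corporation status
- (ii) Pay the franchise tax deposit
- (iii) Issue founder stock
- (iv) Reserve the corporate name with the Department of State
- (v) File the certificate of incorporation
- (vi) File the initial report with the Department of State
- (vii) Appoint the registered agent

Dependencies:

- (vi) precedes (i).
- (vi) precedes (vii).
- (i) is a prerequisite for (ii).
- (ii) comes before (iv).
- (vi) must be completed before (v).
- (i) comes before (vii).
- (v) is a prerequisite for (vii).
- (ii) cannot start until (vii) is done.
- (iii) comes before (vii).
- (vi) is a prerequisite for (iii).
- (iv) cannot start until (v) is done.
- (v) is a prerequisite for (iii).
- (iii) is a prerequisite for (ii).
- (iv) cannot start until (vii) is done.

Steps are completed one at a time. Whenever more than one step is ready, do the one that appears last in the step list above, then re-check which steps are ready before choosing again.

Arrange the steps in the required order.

Only (vi) has no prerequisites, so it is first.
(v) and (i) are both available; (v) is listed later → (v).
(iii) now also ready, so the ready set is {(iii), (i)}; (iii) is listed later → (iii).
That leaves (i) as the only ready step → (i).
Next only (vii) has its prerequisites met → (vii).
(ii) needed (vii), (iii) and (i), now all done → (ii).
Next only (iv) has its prerequisites met → (iv).

(vi), (v), (iii), (i), (vii), (ii), (iv)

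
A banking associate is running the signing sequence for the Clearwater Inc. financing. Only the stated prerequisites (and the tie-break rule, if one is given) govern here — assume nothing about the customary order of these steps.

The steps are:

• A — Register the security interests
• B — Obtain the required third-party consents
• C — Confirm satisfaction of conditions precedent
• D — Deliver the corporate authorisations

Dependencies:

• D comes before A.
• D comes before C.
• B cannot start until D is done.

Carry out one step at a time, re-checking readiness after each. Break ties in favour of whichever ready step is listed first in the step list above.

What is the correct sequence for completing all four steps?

Only D has no prerequisites, so it is first.
Ready: A, B and C. A is listed earlier → A.
Ready: B and C. B is listed earlier → B.
C needed D, now all done → C.

D A B C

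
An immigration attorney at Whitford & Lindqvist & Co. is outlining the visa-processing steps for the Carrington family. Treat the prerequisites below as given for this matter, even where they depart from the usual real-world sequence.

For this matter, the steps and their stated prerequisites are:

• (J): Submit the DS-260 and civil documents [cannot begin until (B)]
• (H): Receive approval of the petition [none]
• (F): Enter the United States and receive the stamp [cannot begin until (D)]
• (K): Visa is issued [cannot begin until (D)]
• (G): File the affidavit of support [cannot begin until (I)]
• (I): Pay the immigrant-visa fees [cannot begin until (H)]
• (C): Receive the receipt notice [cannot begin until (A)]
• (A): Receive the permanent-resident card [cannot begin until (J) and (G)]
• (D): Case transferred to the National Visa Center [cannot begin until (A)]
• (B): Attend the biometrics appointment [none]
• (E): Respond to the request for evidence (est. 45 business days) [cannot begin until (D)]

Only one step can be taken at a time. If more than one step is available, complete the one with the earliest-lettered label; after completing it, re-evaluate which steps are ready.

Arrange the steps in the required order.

Nothing is required for (B) and (H). (B) has the earlier label → (B) first.
(H) and (J) are both available; (H) has the earlier label → (H).
(I) and (J) are both available; (I) has the earlier label → (I).
(G) now also ready, so the ready set is {(G), (J)}; (G) has the earlier label → (G).
Next only (J) has its prerequisites met → (J).
Next only (A) has its prerequisites met → (A).
(C) and (D) are both available; (C) has the earlier label → (C).
(D) needed (A), now all done → (D).
Now (E), (F) and (K) have their prerequisites met. (E) has the earlier label, so (E) next.
Ready: (F) and (K). (F) has the earlier label → (F).
That leaves (K) as the only ready step → (K).

(B), (H), (I), (G), (J), (A), (C), (D), (E), (F), (K)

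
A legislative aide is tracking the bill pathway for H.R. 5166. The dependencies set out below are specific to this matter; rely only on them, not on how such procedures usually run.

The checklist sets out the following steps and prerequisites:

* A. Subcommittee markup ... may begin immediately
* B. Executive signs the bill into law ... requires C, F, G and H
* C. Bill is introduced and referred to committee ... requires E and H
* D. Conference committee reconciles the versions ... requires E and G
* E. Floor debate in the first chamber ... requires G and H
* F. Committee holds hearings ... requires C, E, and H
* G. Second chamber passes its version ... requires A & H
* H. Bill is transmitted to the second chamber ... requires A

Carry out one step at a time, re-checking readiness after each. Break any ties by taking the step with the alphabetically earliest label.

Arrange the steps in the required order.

Only A has no prerequisites, so it is first.
H needed A, now all done → H.
G is the only step now ready → G.
Next only E has its prerequisites met → E.
Now C and D have their prerequisites met. C has the earlier label, so C next.
F now also ready, so the ready set is {D, F}; D has the earlier label → D.
That leaves F as the only ready step → F.
Next only B has its prerequisites met → B.

A H G E C D F B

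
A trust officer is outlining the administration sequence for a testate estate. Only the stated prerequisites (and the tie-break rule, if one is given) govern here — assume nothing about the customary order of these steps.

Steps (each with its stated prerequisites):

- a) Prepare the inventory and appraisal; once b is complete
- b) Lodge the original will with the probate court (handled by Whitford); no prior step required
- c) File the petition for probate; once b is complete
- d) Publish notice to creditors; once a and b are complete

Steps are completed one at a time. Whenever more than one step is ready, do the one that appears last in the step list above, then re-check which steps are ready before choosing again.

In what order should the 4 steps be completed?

b has no prerequisites → b first.
Now c and a have their prerequisites met. c is listed later, so c next.
Next only a has its prerequisites met → a.
Next only d has its prerequisites met → d.

b c a d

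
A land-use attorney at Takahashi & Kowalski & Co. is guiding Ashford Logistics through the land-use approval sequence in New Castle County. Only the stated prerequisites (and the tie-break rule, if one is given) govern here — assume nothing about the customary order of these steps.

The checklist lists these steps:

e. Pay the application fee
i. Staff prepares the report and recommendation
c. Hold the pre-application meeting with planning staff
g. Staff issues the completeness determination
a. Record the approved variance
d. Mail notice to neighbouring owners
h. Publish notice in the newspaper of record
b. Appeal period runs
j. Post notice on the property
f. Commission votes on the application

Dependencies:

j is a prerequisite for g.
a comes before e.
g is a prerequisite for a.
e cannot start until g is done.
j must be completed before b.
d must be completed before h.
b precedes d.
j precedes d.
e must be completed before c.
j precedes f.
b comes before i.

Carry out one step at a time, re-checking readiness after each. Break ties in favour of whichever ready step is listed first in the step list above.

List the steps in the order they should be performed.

j has no prerequisites → j first.
Now g, b and f have their prerequisites met. g is listed earlier, so g next.
a now also ready, so the ready set is {a, b, f}; a is listed earlier → a.
e now also ready, so the ready set is {e, b, f}; e is listed earlier → e.
c now also ready, so the ready set is {c, b, f}; c is listed earlier → c.
b and f are both available; b is listed earlier → b.
Ready: i, d and f. i is listed earlier → i.
Now d and f have their prerequisites met. d is listed earlier, so d next.
h now also ready, so the ready set is {h, f}; h is listed earlier → h.
f needed j, now all done → f.

j → g → a → e → c → b → i → d → h → f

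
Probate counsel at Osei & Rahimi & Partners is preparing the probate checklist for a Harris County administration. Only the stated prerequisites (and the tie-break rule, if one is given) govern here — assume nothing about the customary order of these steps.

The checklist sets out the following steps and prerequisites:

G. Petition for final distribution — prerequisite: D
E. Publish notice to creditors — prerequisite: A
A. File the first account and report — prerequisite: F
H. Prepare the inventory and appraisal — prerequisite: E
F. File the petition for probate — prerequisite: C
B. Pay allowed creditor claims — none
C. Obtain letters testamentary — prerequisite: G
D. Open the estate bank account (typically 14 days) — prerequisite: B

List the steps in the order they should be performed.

B → D → G → C → F → A → E → H

B is the only step with nothing outstanding, so it goes first.
That leaves D as the only ready step → D.
That leaves G as the only ready step → G.
C needed G, now all done → C.
F needed C, now all done → F.
Next only A has its prerequisites met → A.
Next only E has its prerequisites met → E.
H is the only step now ready → H.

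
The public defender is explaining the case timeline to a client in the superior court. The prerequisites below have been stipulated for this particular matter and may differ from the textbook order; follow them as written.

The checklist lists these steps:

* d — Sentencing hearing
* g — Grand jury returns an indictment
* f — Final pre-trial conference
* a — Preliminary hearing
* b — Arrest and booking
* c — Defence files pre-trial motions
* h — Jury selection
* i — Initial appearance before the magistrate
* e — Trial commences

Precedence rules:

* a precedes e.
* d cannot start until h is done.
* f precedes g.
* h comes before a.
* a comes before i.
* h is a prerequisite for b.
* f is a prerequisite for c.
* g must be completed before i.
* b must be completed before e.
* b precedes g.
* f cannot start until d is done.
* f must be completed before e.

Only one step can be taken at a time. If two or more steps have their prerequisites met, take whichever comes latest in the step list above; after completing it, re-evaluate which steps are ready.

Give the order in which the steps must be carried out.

h, b, a, d, f, e, c, g, i

Only h has no prerequisites, so it is first.
b, a and d are all available; b is listed later → b.
Now a and d have their prerequisites met. a is listed later, so a next.
That leaves d as the only ready step → d.
f needed d, now all done → f.
e, c and g are all available; e is listed later → e.
c and g are both available; c is listed later → c.
That leaves g as the only ready step → g.
That leaves i as the only ready step → i.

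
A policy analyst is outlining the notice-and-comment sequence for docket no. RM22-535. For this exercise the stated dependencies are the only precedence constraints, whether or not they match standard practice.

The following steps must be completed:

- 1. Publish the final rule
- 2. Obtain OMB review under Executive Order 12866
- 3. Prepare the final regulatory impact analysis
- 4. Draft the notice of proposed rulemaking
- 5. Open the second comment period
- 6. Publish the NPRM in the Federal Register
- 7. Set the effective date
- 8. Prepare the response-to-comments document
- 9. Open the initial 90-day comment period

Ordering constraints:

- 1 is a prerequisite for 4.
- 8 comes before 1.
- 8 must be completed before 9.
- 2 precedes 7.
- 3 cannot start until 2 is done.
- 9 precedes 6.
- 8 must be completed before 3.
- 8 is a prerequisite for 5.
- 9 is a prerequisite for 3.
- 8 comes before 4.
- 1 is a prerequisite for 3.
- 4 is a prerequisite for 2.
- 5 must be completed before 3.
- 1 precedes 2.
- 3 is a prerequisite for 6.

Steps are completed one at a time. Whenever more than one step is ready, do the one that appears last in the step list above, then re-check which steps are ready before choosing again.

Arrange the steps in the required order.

8 is the only step with nothing outstanding, so it goes first.
Now 9, 5 and 1 have their prerequisites met. 9 is listed later, so 9 next.
Now 5 and 1 have their prerequisites met. 5 is listed later, so 5 next.
1 needed 8, now all done → 1.
4 is the only step now ready → 4.
That leaves 2 as the only ready step → 2.
Now 7 and 3 have their prerequisites met. 7 is listed later, so 7 next.
That leaves 3 as the only ready step → 3.
6 needed 9 and 3, now all done → 6.

8 9 5 1 4 2 7 3 6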